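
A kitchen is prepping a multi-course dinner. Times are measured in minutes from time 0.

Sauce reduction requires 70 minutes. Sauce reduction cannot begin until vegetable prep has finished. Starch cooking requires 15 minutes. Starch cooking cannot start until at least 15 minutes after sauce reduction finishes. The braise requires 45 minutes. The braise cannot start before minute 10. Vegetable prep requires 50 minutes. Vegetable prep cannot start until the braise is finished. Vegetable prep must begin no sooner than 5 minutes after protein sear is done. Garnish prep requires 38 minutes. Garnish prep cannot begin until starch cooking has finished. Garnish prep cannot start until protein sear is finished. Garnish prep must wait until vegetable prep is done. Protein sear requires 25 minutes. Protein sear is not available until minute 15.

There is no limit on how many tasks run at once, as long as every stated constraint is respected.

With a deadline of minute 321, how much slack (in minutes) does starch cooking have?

Protein sear cannot begin until its own release at minute 15. It runs from minute 15 to 15 + 25 = minute 40.
The braise cannot begin until its own release at minute 10. It runs from minute 10 to 10 + 45 = minute 55.
Vegetable prep cannot start until the braise (finishes minute 55); protein sear (finishes minute 40, plus 5-minute gap → minute 45). The controlling bound is minute 55, so vegetable prep finishes at 55 + 50 = minute 105.
Sauce reduction cannot begin until vegetable prep (finishes minute 105). It runs from minute 105 to 105 + 70 = minute 175.
After sauce reduction (finishes minute 175, plus 15-minute gap → minute 190), starch cooking can start at minute 190 and finishes at minute 205.

Working backward from the deadline:
To finish by minute 321, garnish prep (duration 38) must start no later than minute 283.
Starch cooking feeds into garnish prep (must start by minute 283); so starch cooking must finish by minute 283 and therefore start by minute 268.
So starch cooking can start as early as minute 190 and as late as minute 268, giving 268 − 190 = 78 minutes of slack.

78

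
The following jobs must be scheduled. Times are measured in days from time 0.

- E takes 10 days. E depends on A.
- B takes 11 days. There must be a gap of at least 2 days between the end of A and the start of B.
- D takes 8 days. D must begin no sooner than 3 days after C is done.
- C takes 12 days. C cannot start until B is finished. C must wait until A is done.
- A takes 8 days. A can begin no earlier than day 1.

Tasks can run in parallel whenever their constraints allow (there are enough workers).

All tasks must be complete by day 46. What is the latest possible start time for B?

To finish by day 46, D (duration 8) must start no later than day 38.
Since D (must start by day 38, minus 3-day gap → day 35) depends on it, C must finish by day 35. Backing off its 12-day duration gives a latest start of day 23.
B must finish before C (must start by day 23). With an 11-day duration, B must start by 23 − 11 = day 12.

12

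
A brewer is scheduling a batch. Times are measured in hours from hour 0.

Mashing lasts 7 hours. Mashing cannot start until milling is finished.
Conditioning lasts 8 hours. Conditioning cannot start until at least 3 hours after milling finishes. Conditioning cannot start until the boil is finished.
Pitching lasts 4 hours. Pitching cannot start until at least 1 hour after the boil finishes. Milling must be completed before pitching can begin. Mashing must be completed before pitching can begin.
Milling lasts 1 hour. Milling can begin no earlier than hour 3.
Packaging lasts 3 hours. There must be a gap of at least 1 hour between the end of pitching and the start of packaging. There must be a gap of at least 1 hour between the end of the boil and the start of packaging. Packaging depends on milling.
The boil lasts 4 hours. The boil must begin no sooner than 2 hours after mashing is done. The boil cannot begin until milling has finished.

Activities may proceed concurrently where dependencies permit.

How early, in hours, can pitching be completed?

22

Milling cannot begin until its own release at hour 3. It runs from hour 3 to 3 + 1 = hour 4.
After milling (finishes hour 4), mashing can start at hour 4 and finishes at hour 11.
The boil cannot start until mashing (finishes hour 11, plus 2-hour gap → hour 13); milling (finishes hour 4). The controlling bound is hour 13, so the boil finishes at 13 + 4 = hour 17.
Pitching has to wait for the boil (finishes hour 17, plus 1-hour gap → hour 18); milling (finishes hour 4); mashing (finishes hour 11). The latest of these is hour 18, so pitching runs hour 18 to 18 + 4 = hour 22.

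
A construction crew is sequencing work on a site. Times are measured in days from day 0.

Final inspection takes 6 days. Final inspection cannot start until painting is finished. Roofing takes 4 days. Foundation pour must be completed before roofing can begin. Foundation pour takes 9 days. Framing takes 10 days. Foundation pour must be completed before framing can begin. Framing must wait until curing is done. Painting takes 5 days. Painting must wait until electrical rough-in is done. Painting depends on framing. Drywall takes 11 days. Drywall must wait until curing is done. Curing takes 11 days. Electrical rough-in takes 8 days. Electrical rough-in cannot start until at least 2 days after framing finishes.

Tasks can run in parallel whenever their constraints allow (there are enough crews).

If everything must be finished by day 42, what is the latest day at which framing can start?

11

Final inspection must finish by day 42; it takes 6 days, so it must start by 42 − 6 = day 36.
Since final inspection (must start by day 36) depends on it, painting must finish by day 36. Backing off its 5-day duration gives a latest start of day 31.
Electrical rough-in must finish before painting (must start by day 31). With an 8-day duration, electrical rough-in must start by 31 − 8 = day 23.
Framing has several dependents: electrical rough-in (must start by day 23, minus 2-day gap → day 21); painting (must start by day 31). The earliest of those limits is day 21, so framing must start by 21 − 10 = day 11.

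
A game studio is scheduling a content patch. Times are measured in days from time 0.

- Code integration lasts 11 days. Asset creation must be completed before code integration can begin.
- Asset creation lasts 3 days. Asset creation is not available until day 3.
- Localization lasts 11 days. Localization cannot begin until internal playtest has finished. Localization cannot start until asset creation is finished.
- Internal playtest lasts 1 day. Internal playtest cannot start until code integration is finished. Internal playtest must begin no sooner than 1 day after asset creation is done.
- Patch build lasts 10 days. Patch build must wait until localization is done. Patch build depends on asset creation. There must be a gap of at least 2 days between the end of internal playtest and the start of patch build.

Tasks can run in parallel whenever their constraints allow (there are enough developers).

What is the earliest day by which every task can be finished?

Asset creation cannot begin until its own release at day 3. It runs from day 3 to 3 + 3 = day 6.
Code integration waits on asset creation (finishes day 6), so it starts at day 6 and finishes at 6 + 11 = day 17.
For internal playtest: code integration (finishes day 17); asset creation (finishes day 6, plus 1-day gap → day 7). Taking the maximum gives a start of day 17, and it finishes at 17 + 1 = day 18.
Localization has to wait for internal playtest (finishes day 18); asset creation (finishes day 6). The latest of these is day 18, so localization runs day 18 to 18 + 11 = day 29.
Patch build has to wait for localization (finishes day 29); asset creation (finishes day 6); internal playtest (finishes day 18, plus 2-day gap → day 20). The latest of these is day 29, so patch build runs day 29 to 29 + 10 = day 39.
All tasks are finished once the last one completes. Finish times: Asset creation at 6, Code integration at 17, Internal playtest at 18, Localization at 29, Patch build at 39. The latest is day 39.

39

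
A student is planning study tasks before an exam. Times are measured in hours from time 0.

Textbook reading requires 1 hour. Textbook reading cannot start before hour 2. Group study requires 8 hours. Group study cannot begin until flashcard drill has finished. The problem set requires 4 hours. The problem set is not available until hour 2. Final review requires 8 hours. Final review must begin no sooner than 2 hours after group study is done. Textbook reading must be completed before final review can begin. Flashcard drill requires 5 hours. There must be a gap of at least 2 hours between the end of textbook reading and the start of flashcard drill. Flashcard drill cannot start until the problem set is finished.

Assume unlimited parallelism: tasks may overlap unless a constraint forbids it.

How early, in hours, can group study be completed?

The problem set cannot begin until its own release at hour 2. It runs from hour 2 to 2 + 4 = hour 6.
Textbook reading cannot begin until its own release at hour 2. It runs from hour 2 to 2 + 1 = hour 3.
Flashcard drill needs all of textbook reading (finishes hour 3, plus 2-hour gap → hour 5); the problem set (finishes hour 6). That puts its earliest start at hour 6; it finishes at 6 + 5 = hour 11.
Group study cannot begin until flashcard drill (finishes hour 11). It runs from hour 11 to 11 + 8 = hour 19.

19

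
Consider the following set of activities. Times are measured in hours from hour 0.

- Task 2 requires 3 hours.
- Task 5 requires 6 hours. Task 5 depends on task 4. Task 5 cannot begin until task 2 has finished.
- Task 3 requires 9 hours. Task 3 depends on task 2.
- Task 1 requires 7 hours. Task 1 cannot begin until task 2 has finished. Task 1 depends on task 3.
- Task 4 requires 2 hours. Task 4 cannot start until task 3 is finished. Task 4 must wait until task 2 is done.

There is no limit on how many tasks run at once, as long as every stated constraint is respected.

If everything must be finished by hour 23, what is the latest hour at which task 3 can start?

6

Task 1 has no dependents, so it just needs to finish by hour 23. Starting by 23 − 7 = hour 16 achieves that.
Nothing follows task 5; the deadline of hour 23 is its only limit. It must start by 23 − 6 = hour 17.
Task 4 feeds into task 5 (must start by hour 17); so task 4 must finish by hour 17 and therefore start by hour 15.
Task 3 has several dependents: task 1 (must start by hour 16); task 4 (must start by hour 15). The earliest of those limits is hour 15, so task 3 must start by 15 − 9 = hour 6.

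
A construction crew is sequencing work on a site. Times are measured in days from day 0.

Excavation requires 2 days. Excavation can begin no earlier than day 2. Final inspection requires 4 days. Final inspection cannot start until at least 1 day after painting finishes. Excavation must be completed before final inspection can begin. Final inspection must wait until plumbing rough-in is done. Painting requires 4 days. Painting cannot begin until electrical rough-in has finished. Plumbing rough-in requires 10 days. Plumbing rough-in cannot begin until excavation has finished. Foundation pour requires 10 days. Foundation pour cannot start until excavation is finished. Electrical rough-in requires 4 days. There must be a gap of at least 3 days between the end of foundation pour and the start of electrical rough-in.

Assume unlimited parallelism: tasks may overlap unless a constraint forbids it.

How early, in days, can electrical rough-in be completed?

21

Excavation cannot begin until its own release at day 2. It runs from day 2 to 2 + 2 = day 4.
Foundation pour cannot begin until excavation (finishes day 4). It runs from day 4 to 4 + 10 = day 14.
Electrical rough-in waits on foundation pour (finishes day 14, plus 3-day gap → day 17), so it starts at day 17 and finishes at 17 + 4 = day 21.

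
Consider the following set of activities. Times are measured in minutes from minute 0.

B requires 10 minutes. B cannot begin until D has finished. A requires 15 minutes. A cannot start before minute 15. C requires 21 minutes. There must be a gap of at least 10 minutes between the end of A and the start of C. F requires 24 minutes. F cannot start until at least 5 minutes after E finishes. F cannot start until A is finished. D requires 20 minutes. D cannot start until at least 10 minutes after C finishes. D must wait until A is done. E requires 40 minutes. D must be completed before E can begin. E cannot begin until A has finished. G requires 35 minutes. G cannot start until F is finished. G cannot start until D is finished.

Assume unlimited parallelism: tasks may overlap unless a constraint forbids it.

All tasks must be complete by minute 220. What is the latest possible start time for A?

Nothing follows B; the deadline of minute 220 is its only limit. It must start by 220 − 10 = minute 210.
G must finish by minute 220; it takes 35 minutes, so it must start by 220 − 35 = minute 185.
F must finish before G (must start by minute 185). With a 24-minute duration, F must start by 185 − 24 = minute 161.
E must finish before F (must start by minute 161, minus 5-minute gap → minute 156). With a 40-minute duration, E must start by 156 − 40 = minute 116.
For D: B (must start by minute 210); E (must start by minute 116); G (must start by minute 185). The most restrictive is minute 116; with a 20-minute duration, D must start by minute 96.
C feeds into D (must start by minute 96, minus 10-minute gap → minute 86); so C must finish by minute 86 and therefore start by minute 65.
For A: C (must start by minute 65, minus 10-minute gap → minute 55); D (must start by minute 96); E (must start by minute 116); F (must start by minute 161). The most restrictive is minute 55; with a 15-minute duration, A must start by minute 40.

40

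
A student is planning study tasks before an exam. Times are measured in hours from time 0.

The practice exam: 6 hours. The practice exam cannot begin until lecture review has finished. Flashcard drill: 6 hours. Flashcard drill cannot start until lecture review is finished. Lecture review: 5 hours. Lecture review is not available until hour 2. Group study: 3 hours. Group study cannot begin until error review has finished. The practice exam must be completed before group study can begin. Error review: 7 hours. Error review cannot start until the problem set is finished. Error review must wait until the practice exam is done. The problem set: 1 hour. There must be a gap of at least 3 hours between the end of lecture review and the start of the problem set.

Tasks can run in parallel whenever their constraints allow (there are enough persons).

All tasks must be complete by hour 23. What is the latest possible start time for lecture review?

Nothing follows group study; the deadline of hour 23 is its only limit. It must start by 23 − 3 = hour 20.
Error review feeds into group study (must start by hour 20); so error review must finish by hour 20 and therefore start by hour 13.
The problem set must finish before error review (must start by hour 13). With a 1-hour duration, the problem set must start by 13 − 1 = hour 12.
To finish by hour 23, flashcard drill (duration 6) must start no later than hour 17.
The practice exam feeds error review (must start by hour 13); group study (must start by hour 20). Taking the minimum, the practice exam must finish by hour 13 and start by 13 − 6 = hour 7.
For lecture review: the problem set (must start by hour 12, minus 3-hour gap → hour 9); flashcard drill (must start by hour 17); the practice exam (must start by hour 7). The most restrictive is hour 7; with a 5-hour duration, lecture review must start by hour 2.

2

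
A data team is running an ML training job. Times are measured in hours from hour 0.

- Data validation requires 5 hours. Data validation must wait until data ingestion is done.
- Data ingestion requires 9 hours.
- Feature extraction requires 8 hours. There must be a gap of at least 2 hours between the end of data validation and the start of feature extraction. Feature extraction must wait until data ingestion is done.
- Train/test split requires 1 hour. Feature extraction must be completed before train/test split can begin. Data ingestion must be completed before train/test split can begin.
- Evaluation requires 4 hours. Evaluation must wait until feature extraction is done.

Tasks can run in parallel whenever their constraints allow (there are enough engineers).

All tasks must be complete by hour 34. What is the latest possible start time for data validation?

15

Train/test split must finish by hour 34; it takes 1 hour, so it must start by 34 − 1 = hour 33.
Nothing follows evaluation; the deadline of hour 34 is its only limit. It must start by 34 − 4 = hour 30.
Feature extraction feeds train/test split (must start by hour 33); evaluation (must start by hour 30). Taking the minimum, feature extraction must finish by hour 30 and start by 30 − 8 = hour 22.
Data validation must finish before feature extraction (must start by hour 22, minus 2-hour gap → hour 20). With a 5-hour duration, data validation must start by 20 − 5 = hour 15.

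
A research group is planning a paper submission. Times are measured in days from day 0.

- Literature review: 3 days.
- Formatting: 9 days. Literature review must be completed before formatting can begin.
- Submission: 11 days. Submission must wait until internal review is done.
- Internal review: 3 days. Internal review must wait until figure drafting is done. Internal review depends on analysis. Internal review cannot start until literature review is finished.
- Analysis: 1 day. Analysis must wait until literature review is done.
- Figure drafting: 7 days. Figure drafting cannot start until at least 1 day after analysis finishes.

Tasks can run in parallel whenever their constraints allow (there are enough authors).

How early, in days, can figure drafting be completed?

12

Nothing blocks literature review, so it runs from day 0 to day 3.
Analysis cannot begin until literature review (finishes day 3). It runs from day 3 to 3 + 1 = day 4.
After analysis (finishes day 4, plus 1-day gap → day 5), figure drafting can start at day 5 and finishes at day 12.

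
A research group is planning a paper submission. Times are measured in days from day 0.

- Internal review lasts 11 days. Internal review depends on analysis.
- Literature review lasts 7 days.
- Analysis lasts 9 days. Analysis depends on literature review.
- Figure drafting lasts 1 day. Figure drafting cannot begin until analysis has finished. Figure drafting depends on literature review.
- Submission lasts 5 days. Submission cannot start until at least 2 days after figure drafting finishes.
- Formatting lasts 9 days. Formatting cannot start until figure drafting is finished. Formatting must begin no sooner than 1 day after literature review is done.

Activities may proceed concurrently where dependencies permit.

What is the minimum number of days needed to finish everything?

Literature review can start immediately at day 0; it finishes at day 7.
Analysis cannot begin until literature review (finishes day 7). It runs from day 7 to 7 + 9 = day 16.
Internal review cannot begin until analysis (finishes day 16). It runs from day 16 to 16 + 11 = day 27.
Figure drafting cannot start until analysis (finishes day 16); literature review (finishes day 7). The controlling bound is day 16, so figure drafting finishes at 16 + 1 = day 17.
After figure drafting (finishes day 17, plus 2-day gap → day 19), submission can start at day 19 and finishes at day 24.
Formatting has to wait for figure drafting (finishes day 17); literature review (finishes day 7, plus 1-day gap → day 8). The latest of these is day 17, so formatting runs day 17 to 17 + 9 = day 26.
All tasks are finished once the last one completes. Finish times: Literature review at 7, Analysis at 16, Figure drafting at 17, Internal review at 27, Formatting at 26, Submission at 24. The latest is day 27.

27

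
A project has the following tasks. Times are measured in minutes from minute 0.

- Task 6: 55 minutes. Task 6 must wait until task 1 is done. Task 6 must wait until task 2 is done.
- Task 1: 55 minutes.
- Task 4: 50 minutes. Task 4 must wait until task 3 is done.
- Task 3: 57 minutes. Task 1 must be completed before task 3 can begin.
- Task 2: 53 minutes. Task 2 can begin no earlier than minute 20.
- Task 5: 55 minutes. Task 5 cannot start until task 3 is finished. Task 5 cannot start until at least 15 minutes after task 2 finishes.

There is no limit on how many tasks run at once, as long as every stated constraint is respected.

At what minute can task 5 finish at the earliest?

167

After its own release at minute 20, task 2 can start at minute 20 and finishes at minute 73.
Nothing blocks task 1, so it runs from minute 0 to minute 55.
After task 1 (finishes minute 55), task 3 can start at minute 55 and finishes at minute 112.
For task 5: task 3 (finishes minute 112); task 2 (finishes minute 73, plus 15-minute gap → minute 88). Taking the maximum gives a start of minute 112, and it finishes at 112 + 55 = minute 167.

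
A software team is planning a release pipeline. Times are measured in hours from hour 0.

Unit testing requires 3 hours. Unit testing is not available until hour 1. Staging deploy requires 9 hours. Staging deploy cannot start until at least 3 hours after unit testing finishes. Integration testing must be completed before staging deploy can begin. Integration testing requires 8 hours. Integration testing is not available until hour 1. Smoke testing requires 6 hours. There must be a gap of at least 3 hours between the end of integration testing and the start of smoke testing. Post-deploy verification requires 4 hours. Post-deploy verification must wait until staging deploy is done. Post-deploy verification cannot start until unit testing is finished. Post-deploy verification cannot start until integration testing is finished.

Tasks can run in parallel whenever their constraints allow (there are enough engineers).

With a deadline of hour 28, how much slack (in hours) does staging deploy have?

6

After its own release at hour 1, integration testing can start at hour 1 and finishes at hour 9.
Unit testing waits on its own release at hour 1, so it starts at hour 1 and finishes at 1 + 3 = hour 4.
Staging deploy cannot start until unit testing (finishes hour 4, plus 3-hour gap → hour 7); integration testing (finishes hour 9). The controlling bound is hour 9, so staging deploy finishes at 9 + 9 = hour 18.

Working backward from the deadline:
Post-deploy verification has no dependents, so it just needs to finish by hour 28. Starting by 28 − 4 = hour 24 achieves that.
Staging deploy must finish before post-deploy verification (must start by hour 24). With a 9-hour duration, staging deploy must start by 24 − 9 = hour 15.
So staging deploy can start as early as hour 9 and as late as hour 15, giving 15 − 9 = 6 hours of slack.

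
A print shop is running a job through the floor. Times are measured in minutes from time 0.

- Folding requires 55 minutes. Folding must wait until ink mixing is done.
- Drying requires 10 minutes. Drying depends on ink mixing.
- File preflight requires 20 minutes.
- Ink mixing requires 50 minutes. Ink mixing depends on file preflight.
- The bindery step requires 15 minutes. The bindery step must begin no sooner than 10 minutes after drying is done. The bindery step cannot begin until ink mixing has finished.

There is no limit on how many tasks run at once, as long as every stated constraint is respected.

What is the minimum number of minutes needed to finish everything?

125

File preflight has no prerequisites, so it starts at minute 0 and finishes at minute 20.
Ink mixing cannot begin until file preflight (finishes minute 20). It runs from minute 20 to 20 + 50 = minute 70.
After ink mixing (finishes minute 70), folding can start at minute 70 and finishes at minute 125.
Drying cannot begin until ink mixing (finishes minute 70). It runs from minute 70 to 70 + 10 = minute 80.
The bindery step cannot start until drying (finishes minute 80, plus 10-minute gap → minute 90); ink mixing (finishes minute 70). The controlling bound is minute 90, so the bindery step finishes at 90 + 15 = minute 105.
All tasks are finished once the last one completes. Finish times: File preflight at 20, Ink mixing at 70, Drying at 80, Folding at 125, The bindery step at 105. The latest is minute 125.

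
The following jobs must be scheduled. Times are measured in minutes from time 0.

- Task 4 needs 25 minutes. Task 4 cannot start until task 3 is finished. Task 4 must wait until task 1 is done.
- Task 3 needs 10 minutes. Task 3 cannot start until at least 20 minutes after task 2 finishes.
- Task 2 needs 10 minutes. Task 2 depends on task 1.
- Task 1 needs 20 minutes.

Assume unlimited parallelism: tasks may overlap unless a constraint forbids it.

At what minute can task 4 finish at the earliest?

Task 1 can start immediately at minute 0; it finishes at minute 20.
Task 2 cannot begin until task 1 (finishes minute 20). It runs from minute 20 to 20 + 10 = minute 30.
Task 3 waits on task 2 (finishes minute 30, plus 20-minute gap → minute 50), so it starts at minute 50 and finishes at 50 + 10 = minute 60.
For task 4: task 3 (finishes minute 60); task 1 (finishes minute 20). Taking the maximum gives a start of minute 60, and it finishes at 60 + 25 = minute 85.

85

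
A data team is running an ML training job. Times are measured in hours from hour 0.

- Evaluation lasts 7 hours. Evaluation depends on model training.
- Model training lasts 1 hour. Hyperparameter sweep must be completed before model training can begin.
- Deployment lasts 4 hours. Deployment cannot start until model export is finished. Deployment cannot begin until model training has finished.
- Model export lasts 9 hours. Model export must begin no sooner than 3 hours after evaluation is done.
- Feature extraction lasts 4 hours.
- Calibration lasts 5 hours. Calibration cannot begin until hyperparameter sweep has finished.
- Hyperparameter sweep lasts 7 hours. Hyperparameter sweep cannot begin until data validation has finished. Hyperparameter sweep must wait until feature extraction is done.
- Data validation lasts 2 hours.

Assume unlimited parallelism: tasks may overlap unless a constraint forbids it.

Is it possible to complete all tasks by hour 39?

Yes

Nothing blocks feature extraction, so it runs from hour 0 to hour 4.
Nothing blocks data validation, so it runs from hour 0 to hour 2.
Hyperparameter sweep has to wait for data validation (finishes hour 2); feature extraction (finishes hour 4). The latest of these is hour 4, so hyperparameter sweep runs hour 4 to 4 + 7 = hour 11.
After hyperparameter sweep (finishes hour 11), calibration can start at hour 11 and finishes at hour 16.
After hyperparameter sweep (finishes hour 11), model training can start at hour 11 and finishes at hour 12.
Evaluation waits on model training (finishes hour 12), so it starts at hour 12 and finishes at 12 + 7 = hour 19.
Model export waits on evaluation (finishes hour 19, plus 3-hour gap → hour 22), so it starts at hour 22 and finishes at 22 + 9 = hour 31.
Deployment needs all of model export (finishes hour 31); model training (finishes hour 12). That puts its earliest start at hour 31; it finishes at 31 + 4 = hour 35.
Every task is finished by hour 35, which is no later than the deadline of 39, so the schedule is feasible.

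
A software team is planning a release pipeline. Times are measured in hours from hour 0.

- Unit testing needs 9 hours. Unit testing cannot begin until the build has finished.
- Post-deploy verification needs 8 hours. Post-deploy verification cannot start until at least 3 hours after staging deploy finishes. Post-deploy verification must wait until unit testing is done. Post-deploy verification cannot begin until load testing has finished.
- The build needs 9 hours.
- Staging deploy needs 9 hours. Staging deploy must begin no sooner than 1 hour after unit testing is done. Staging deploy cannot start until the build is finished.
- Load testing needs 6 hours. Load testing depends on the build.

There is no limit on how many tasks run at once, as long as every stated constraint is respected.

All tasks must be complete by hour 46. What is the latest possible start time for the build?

7

Post-deploy verification has no dependents, so it just needs to finish by hour 46. Starting by 46 − 8 = hour 38 achieves that.
Staging deploy must finish before post-deploy verification (must start by hour 38, minus 3-hour gap → hour 35). With a 9-hour duration, staging deploy must start by 35 − 9 = hour 26.
Unit testing feeds staging deploy (must start by hour 26, minus 1-hour gap → hour 25); post-deploy verification (must start by hour 38). Taking the minimum, unit testing must finish by hour 25 and start by 25 − 9 = hour 16.
Since post-deploy verification (must start by hour 38) depends on it, load testing must finish by hour 38. Backing off its 6-hour duration gives a latest start of hour 32.
For the build: unit testing (must start by hour 16); staging deploy (must start by hour 26); load testing (must start by hour 32). The most restrictive is hour 16; with a 9-hour duration, the build must start by hour 7.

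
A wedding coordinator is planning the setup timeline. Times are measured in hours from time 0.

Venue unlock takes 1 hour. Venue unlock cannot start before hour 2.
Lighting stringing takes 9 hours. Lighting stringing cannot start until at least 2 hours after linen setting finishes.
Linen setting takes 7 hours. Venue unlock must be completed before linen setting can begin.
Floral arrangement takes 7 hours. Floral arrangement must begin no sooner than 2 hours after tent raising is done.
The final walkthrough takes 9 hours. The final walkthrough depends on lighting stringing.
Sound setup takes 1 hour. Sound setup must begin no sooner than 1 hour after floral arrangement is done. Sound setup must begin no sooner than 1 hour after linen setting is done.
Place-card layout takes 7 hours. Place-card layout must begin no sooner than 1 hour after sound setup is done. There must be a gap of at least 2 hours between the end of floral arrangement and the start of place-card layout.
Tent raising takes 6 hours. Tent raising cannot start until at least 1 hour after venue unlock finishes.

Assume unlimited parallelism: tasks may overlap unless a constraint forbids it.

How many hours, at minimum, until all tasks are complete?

After its own release at hour 2, venue unlock can start at hour 2 and finishes at hour 3.
Linen setting waits on venue unlock (finishes hour 3), so it starts at hour 3 and finishes at 3 + 7 = hour 10.
Lighting stringing waits on linen setting (finishes hour 10, plus 2-hour gap → hour 12), so it starts at hour 12 and finishes at 12 + 9 = hour 21.
The final walkthrough waits on lighting stringing (finishes hour 21), so it starts at hour 21 and finishes at 21 + 9 = hour 30.
After venue unlock (finishes hour 3, plus 1-hour gap → hour 4), tent raising can start at hour 4 and finishes at hour 10.
After tent raising (finishes hour 10, plus 2-hour gap → hour 12), floral arrangement can start at hour 12 and finishes at hour 19.
Sound setup needs all of floral arrangement (finishes hour 19, plus 1-hour gap → hour 20); linen setting (finishes hour 10, plus 1-hour gap → hour 11). That puts its earliest start at hour 20; it finishes at 20 + 1 = hour 21.
Place-card layout needs all of sound setup (finishes hour 21, plus 1-hour gap → hour 22); floral arrangement (finishes hour 19, plus 2-hour gap → hour 21). That puts its earliest start at hour 22; it finishes at 22 + 7 = hour 29.
All tasks are finished once the last one completes. Finish times: Venue unlock at 3, Tent raising at 10, Linen setting at 10, Floral arrangement at 19, Lighting stringing at 21, Sound setup at 21, Place-card layout at 29, The final walkthrough at 30. The latest is hour 30.

30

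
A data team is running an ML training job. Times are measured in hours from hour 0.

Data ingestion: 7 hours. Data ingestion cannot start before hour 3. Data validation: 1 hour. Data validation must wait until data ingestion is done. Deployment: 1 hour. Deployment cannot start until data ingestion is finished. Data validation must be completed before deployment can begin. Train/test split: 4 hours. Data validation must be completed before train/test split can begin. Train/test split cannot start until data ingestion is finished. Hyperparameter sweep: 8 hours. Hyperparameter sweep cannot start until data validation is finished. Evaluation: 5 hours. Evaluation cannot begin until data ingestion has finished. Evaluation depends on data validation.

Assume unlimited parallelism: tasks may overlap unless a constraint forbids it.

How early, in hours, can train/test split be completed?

Data ingestion cannot begin until its own release at hour 3. It runs from hour 3 to 3 + 7 = hour 10.
Data validation waits on data ingestion (finishes hour 10), so it starts at hour 10 and finishes at 10 + 1 = hour 11.
Train/test split cannot start until data validation (finishes hour 11); data ingestion (finishes hour 10). The controlling bound is hour 11, so train/test split finishes at 11 + 4 = hour 15.

15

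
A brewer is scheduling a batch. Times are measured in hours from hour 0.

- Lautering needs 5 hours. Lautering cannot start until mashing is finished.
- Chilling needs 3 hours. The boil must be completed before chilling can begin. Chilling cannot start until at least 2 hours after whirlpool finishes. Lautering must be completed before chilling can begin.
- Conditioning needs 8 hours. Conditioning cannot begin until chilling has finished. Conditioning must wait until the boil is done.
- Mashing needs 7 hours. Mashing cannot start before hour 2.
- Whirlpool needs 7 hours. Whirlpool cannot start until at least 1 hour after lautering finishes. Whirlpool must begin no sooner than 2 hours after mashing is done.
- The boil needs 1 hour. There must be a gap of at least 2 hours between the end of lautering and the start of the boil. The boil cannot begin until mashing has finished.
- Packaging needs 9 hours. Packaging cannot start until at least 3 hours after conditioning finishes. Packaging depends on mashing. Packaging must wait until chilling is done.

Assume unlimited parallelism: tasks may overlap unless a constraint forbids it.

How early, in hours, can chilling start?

After its own release at hour 2, mashing can start at hour 2 and finishes at hour 9.
After mashing (finishes hour 9), lautering can start at hour 9 and finishes at hour 14.
Whirlpool needs all of lautering (finishes hour 14, plus 1-hour gap → hour 15); mashing (finishes hour 9, plus 2-hour gap → hour 11). That puts its earliest start at hour 15; it finishes at 15 + 7 = hour 22.
The boil needs all of lautering (finishes hour 14, plus 2-hour gap → hour 16); mashing (finishes hour 9). That puts its earliest start at hour 16; it finishes at 16 + 1 = hour 17.
Chilling waits on the boil (finishes hour 17); whirlpool (finishes hour 22, plus 2-hour gap → hour 24); lautering (finishes hour 14). The latest of these is hour 24, which is the earliest chilling can start.

24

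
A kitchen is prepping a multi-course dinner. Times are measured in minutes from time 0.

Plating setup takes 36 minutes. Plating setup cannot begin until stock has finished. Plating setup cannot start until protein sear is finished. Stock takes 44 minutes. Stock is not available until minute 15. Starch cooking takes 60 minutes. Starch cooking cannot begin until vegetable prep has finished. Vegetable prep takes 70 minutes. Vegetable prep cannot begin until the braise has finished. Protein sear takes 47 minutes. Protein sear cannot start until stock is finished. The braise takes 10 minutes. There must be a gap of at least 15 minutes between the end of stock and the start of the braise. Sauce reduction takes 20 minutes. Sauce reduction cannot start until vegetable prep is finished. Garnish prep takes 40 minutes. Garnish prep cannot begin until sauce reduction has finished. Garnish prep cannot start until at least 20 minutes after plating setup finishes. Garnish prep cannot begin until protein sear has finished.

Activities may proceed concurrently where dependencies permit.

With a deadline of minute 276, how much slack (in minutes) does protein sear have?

74

Stock waits on its own release at minute 15, so it starts at minute 15 and finishes at 15 + 44 = minute 59.
Protein sear cannot begin until stock (finishes minute 59). It runs from minute 59 to 59 + 47 = minute 106.

Working backward from the deadline:
Nothing follows garnish prep; the deadline of minute 276 is its only limit. It must start by 276 − 40 = minute 236.
Plating setup feeds into garnish prep (must start by minute 236, minus 20-minute gap → minute 216); so plating setup must finish by minute 216 and therefore start by minute 180.
Protein sear must finish in time for plating setup (must start by minute 180); garnish prep (must start by minute 236). The tightest is minute 180, so protein sear must start by 180 − 47 = minute 133.
So protein sear can start as early as minute 59 and as late as minute 133, giving 133 − 59 = 74 minutes of slack.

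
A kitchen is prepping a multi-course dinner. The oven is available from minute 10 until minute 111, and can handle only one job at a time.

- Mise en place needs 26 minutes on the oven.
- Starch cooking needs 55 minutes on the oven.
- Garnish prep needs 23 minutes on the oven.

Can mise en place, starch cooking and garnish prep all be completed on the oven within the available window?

The oven window is 111 − 10 = 101 minutes.
Running back to back, the jobs need 26 + 55 + 23 = 104 minutes on the oven.
Since 104 > 101, they cannot all fit.

No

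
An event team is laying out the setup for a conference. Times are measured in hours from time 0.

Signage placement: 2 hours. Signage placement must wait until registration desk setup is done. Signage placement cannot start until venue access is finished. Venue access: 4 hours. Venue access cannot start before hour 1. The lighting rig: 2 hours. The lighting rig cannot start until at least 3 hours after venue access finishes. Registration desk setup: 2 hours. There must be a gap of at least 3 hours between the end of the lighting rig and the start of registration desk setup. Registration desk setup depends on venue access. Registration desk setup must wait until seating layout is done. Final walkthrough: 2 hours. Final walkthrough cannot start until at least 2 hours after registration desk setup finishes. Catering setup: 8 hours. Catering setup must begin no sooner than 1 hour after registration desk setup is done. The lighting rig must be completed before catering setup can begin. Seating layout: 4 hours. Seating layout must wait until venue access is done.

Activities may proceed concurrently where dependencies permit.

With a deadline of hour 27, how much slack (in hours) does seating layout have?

7

After its own release at hour 1, venue access can start at hour 1 and finishes at hour 5.
Seating layout waits on venue access (finishes hour 5), so it starts at hour 5 and finishes at 5 + 4 = hour 9.

Working backward from the deadline:
Signage placement has no dependents, so it just needs to finish by hour 27. Starting by 27 − 2 = hour 25 achieves that.
To finish by hour 27, catering setup (duration 8) must start no later than hour 19.
Final walkthrough must finish by hour 27; it takes 2 hours, so it must start by 27 − 2 = hour 25.
For registration desk setup: signage placement (must start by hour 25); catering setup (must start by hour 19, minus 1-hour gap → hour 18); final walkthrough (must start by hour 25, minus 2-hour gap → hour 23). The most restrictive is hour 18; with a 2-hour duration, registration desk setup must start by hour 16.
Seating layout must finish before registration desk setup (must start by hour 16). With a 4-hour duration, seating layout must start by 16 − 4 = hour 12.
So seating layout can start as early as hour 5 and as late as hour 12, giving 12 − 5 = 7 hours of slack.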